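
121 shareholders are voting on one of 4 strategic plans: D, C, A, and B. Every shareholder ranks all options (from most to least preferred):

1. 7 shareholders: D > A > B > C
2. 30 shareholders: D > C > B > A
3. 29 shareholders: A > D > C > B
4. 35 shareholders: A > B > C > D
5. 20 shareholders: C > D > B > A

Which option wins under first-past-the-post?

First-place votes: D 37, C 20, A 64, B 0.
A has the most first-place votes.

A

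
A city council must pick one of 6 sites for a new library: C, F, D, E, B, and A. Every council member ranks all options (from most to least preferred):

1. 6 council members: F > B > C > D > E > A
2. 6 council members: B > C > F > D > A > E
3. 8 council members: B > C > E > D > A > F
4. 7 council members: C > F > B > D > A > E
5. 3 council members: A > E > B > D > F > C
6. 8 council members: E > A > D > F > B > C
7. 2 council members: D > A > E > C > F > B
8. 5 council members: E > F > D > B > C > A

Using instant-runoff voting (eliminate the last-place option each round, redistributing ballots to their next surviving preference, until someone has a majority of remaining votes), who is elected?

B

Round 1: C 7, F 6, D 2, E 13, B 14, A 3. Eliminate D.
Round 2: C 7, F 6, E 13, B 14, A 5. Eliminate A.
Round 3: C 7, F 6, E 18, B 14. Eliminate F.
Round 4: C 7, E 18, B 20. Eliminate C.
Round 5: E 18, B 27. B has a majority.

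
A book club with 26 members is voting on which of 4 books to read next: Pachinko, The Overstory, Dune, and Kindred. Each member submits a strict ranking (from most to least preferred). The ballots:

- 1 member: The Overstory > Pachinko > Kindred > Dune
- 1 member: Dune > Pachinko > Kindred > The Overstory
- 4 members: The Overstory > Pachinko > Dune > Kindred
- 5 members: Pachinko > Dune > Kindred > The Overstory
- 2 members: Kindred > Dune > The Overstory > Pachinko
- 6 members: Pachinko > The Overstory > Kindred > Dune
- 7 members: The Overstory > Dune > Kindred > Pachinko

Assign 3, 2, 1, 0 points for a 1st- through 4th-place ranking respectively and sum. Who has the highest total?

The Overstory

Pachinko: 1·2 + 1·2 + 4·2 + 5·3 + 2·0 + 6·3 + 7·0 = 45
The Overstory: 1·3 + 1·0 + 4·3 + 5·0 + 2·1 + 6·2 + 7·3 = 50
Dune: 1·0 + 1·3 + 4·1 + 5·2 + 2·2 + 6·0 + 7·2 = 35
Kindred: 1·1 + 1·1 + 4·0 + 5·1 + 2·3 + 6·1 + 7·1 = 26
The Overstory has the highest Borda score (50).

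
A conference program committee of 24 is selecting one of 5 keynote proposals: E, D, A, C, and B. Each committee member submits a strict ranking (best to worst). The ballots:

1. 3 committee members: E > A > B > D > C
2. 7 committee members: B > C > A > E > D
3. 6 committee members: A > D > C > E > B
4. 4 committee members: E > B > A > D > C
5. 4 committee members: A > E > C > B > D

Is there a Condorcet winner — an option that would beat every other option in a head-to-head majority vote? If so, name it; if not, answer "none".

A vs E: 17–7 for A.
A vs D: 24–0 for A.
A vs C: 17–7 for A.
A vs B: 13–11 for A.
A beats every other option head-to-head.

A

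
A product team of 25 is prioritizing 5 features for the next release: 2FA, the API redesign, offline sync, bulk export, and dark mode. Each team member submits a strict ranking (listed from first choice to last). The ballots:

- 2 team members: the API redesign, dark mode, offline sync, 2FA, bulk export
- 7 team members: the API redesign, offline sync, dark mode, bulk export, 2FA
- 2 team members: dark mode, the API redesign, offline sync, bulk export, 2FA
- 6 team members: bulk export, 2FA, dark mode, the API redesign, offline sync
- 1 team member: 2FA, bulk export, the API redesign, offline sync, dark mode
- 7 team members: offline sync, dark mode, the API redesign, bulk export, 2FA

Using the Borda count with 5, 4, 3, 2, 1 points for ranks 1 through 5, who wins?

2FA: 2·2 + 7·1 + 2·1 + 6·4 + 1·5 + 7·1 = 49
the API redesign: 2·5 + 7·5 + 2·4 + 6·2 + 1·3 + 7·3 = 89
offline sync: 2·3 + 7·4 + 2·3 + 6·1 + 1·2 + 7·5 = 83
bulk export: 2·1 + 7·2 + 2·2 + 6·5 + 1·4 + 7·2 = 68
dark mode: 2·4 + 7·3 + 2·5 + 6·3 + 1·1 + 7·4 = 86
the API redesign has the highest Borda score (89).

the API redesign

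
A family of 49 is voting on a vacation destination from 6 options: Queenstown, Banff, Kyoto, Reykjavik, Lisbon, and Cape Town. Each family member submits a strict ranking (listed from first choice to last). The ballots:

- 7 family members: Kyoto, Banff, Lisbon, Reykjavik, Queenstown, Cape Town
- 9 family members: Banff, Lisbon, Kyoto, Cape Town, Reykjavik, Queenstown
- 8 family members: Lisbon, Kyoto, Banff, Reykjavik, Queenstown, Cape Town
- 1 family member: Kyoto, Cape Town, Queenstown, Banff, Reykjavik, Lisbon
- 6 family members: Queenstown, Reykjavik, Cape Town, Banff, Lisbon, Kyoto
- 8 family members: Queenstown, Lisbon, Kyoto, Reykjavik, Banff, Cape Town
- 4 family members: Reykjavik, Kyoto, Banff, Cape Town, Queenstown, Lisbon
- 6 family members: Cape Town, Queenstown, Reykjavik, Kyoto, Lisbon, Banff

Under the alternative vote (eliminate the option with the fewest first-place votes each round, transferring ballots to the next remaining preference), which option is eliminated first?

Reykjavik

Round 1: Queenstown 14, Banff 9, Kyoto 8, Reykjavik 4, Lisbon 8, Cape Town 6. Eliminate Reykjavik.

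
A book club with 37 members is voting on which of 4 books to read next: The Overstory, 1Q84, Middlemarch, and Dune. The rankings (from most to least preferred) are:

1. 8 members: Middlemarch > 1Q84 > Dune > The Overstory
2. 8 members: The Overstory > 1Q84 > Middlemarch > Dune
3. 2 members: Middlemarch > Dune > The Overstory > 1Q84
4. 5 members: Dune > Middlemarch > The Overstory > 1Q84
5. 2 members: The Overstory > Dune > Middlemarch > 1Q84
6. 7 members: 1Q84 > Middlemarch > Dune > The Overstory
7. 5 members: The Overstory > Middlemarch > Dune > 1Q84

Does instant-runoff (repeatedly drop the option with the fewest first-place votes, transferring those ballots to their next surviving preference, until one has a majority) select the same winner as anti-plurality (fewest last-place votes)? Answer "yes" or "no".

Instant-runoff — R1 The Overstory 15, 1Q84 7, Middlemarch 10, Dune 5 (Dune out); R2 The Overstory 15, 1Q84 7, Middlemarch 15 (1Q84 out); R3 The Overstory 15, Middlemarch 22 (Middlemarch winner). Winner: Middlemarch.
Anti-plurality — last-place votes: The Overstory 15, 1Q84 14, Middlemarch 0, Dune 8. Winner: Middlemarch.
The two methods agree.

yes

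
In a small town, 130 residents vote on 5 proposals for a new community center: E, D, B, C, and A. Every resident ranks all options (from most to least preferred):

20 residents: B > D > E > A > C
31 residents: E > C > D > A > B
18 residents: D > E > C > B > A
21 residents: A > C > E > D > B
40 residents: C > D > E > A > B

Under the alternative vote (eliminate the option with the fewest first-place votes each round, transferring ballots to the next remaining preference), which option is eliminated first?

Round 1: E 31, D 18, B 20, C 40, A 21. Eliminate D.

D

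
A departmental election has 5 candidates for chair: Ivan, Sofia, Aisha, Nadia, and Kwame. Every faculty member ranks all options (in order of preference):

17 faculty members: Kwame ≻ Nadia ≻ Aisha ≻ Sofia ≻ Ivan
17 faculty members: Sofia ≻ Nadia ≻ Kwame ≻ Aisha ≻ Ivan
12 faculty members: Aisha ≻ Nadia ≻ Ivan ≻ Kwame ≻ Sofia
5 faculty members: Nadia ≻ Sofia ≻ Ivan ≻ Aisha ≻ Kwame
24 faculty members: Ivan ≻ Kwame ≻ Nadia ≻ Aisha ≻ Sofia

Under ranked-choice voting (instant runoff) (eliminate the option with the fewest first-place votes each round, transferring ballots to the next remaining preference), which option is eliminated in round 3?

Kwame

Round 1: Ivan 24, Sofia 17, Aisha 12, Nadia 5, Kwame 17. Eliminate Nadia.
Round 2: Ivan 24, Sofia 22, Aisha 12, Kwame 17. Eliminate Aisha.
Round 3: Ivan 36, Sofia 22, Kwame 17. Eliminate Kwame.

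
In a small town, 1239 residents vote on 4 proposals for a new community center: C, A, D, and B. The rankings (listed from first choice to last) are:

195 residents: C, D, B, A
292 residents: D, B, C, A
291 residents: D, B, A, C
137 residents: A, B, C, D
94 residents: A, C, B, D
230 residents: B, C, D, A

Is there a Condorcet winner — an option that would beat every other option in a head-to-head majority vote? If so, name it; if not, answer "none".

none

Checking pairwise contests:
B beats C 950–289.
C beats A 717–522.
C beats D 656–583.
D beats B 778–461.
Every option loses at least one head-to-head, so there is no Condorcet winner.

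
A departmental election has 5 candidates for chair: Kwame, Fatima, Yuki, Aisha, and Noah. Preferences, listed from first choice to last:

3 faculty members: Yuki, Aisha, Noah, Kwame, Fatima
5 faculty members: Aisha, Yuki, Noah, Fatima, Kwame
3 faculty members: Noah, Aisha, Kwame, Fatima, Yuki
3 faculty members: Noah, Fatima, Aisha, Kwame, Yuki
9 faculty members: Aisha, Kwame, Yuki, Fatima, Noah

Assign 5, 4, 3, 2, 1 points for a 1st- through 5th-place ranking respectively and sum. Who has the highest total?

Kwame: 3·2 + 5·1 + 3·3 + 3·2 + 9·4 = 62
Fatima: 3·1 + 5·2 + 3·2 + 3·4 + 9·2 = 49
Yuki: 3·5 + 5·4 + 3·1 + 3·1 + 9·3 = 68
Aisha: 3·4 + 5·5 + 3·4 + 3·3 + 9·5 = 103
Noah: 3·3 + 5·3 + 3·5 + 3·5 + 9·1 = 63
Aisha has the highest Borda score (103).

Aisha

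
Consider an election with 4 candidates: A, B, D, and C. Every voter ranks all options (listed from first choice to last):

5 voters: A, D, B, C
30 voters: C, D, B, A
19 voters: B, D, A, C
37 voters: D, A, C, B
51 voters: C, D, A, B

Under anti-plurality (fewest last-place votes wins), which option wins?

Last-place votes: A 30, B 88, D 0, C 24.
D is ranked last by the fewest voters, so D wins.

D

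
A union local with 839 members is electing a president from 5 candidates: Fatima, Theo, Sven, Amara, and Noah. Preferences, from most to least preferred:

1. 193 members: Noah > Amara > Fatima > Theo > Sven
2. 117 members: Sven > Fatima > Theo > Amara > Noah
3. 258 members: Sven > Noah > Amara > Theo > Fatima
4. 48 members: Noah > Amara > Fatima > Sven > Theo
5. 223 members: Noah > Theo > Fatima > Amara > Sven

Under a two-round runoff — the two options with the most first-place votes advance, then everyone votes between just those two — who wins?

Noah

Round 1 first-place votes: Fatima 0, Theo 0, Sven 375, Amara 0, Noah 464.
Noah and Sven advance.
Runoff: Noah is preferred to Sven by 464 voters; Sven by 375.
Noah wins the runoff.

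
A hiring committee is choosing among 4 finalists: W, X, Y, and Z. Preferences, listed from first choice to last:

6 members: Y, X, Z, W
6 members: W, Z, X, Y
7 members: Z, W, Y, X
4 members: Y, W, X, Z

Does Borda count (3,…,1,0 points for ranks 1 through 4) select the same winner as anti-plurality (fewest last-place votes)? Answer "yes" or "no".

Borda — scores: W 40, X 22, Y 37, Z 39. Winner: W.
Anti-plurality — last-place votes: W 6, X 7, Y 6, Z 4. Winner: Z.
The two methods disagree.

no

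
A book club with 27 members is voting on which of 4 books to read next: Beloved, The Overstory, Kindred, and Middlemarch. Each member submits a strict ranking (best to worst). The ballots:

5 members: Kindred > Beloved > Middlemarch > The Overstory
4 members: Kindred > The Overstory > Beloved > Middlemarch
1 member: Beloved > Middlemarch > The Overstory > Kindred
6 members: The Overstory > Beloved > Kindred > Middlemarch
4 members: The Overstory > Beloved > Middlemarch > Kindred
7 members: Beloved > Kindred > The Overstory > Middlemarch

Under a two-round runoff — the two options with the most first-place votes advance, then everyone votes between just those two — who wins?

Kindred

Round 1 first-place votes: Beloved 8, The Overstory 10, Kindred 9, Middlemarch 0.
The Overstory and Kindred advance.
Runoff: The Overstory is preferred to Kindred by 11 voters; Kindred by 16.
Kindred wins the runoff.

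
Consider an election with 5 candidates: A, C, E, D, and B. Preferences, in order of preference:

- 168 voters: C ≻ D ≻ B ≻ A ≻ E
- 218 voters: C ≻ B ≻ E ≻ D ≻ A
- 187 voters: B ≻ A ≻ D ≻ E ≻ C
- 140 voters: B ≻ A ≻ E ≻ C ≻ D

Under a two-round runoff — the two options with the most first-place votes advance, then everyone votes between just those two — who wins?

C

Round 1 first-place votes: A 0, C 386, E 0, D 0, B 327.
C and B advance.
Runoff: C is preferred to B by 386 voters; B by 327.
C wins the runoff.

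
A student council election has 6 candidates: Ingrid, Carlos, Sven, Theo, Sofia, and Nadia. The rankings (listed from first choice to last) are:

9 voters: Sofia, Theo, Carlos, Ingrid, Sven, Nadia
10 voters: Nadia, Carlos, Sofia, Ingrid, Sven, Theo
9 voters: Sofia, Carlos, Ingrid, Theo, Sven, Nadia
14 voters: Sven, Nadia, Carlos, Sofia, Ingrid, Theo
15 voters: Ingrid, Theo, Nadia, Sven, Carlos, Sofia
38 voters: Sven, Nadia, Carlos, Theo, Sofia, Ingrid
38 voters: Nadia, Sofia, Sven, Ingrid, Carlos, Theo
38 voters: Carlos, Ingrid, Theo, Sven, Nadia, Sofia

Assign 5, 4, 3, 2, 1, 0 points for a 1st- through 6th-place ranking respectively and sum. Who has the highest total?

Nadia

Ingrid: 9·2 + 10·2 + 9·3 + 14·1 + 15·5 + 38·0 + 38·2 + 38·4 = 382
Carlos: 9·3 + 10·4 + 9·4 + 14·3 + 15·1 + 38·3 + 38·1 + 38·5 = 502
Sven: 9·1 + 10·1 + 9·1 + 14·5 + 15·2 + 38·5 + 38·3 + 38·2 = 508
Theo: 9·4 + 10·0 + 9·2 + 14·0 + 15·4 + 38·2 + 38·0 + 38·3 = 304
Sofia: 9·5 + 10·3 + 9·5 + 14·2 + 15·0 + 38·1 + 38·4 + 38·0 = 338
Nadia: 9·0 + 10·5 + 9·0 + 14·4 + 15·3 + 38·4 + 38·5 + 38·1 = 531
Nadia has the highest Borda score (531).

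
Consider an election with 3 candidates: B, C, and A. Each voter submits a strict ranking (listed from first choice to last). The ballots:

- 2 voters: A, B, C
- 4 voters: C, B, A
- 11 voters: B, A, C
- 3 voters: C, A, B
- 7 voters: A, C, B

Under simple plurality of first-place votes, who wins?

B

First-place votes: B 11, C 7, A 9.
B has the most first-place votes.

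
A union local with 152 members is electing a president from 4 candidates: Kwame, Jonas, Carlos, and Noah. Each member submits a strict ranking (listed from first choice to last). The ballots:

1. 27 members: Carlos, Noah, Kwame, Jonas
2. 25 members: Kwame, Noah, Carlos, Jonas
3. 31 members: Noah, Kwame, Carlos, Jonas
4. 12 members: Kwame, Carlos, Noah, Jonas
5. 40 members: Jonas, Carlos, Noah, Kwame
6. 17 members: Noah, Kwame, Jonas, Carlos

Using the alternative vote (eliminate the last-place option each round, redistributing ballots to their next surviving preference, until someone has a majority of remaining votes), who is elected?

Noah

Round 1: Kwame 37, Jonas 40, Carlos 27, Noah 48. Eliminate Carlos.
Round 2: Kwame 37, Jonas 40, Noah 75. Eliminate Kwame.
Round 3: Jonas 40, Noah 112. Noah has a majority.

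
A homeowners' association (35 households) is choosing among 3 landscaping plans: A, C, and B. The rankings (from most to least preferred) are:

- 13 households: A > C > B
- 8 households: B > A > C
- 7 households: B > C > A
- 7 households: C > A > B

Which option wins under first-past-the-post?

B

First-place votes: A 13, C 7, B 15.
B has the most first-place votes.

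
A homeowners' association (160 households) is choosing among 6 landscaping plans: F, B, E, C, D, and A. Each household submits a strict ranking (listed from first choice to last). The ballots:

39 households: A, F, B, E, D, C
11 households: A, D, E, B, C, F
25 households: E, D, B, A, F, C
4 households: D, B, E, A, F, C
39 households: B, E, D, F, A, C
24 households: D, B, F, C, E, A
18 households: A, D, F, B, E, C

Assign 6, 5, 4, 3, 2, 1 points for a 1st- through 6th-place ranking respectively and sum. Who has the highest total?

B

F: 39·5 + 11·1 + 25·2 + 4·2 + 39·3 + 24·4 + 18·4 = 549
B: 39·4 + 11·3 + 25·4 + 4·5 + 39·6 + 24·5 + 18·3 = 717
E: 39·3 + 11·4 + 25·6 + 4·4 + 39·5 + 24·2 + 18·2 = 606
C: 39·1 + 11·2 + 25·1 + 4·1 + 39·1 + 24·3 + 18·1 = 219
D: 39·2 + 11·5 + 25·5 + 4·6 + 39·4 + 24·6 + 18·5 = 672
A: 39·6 + 11·6 + 25·3 + 4·3 + 39·2 + 24·1 + 18·6 = 597
B has the highest Borda score (717).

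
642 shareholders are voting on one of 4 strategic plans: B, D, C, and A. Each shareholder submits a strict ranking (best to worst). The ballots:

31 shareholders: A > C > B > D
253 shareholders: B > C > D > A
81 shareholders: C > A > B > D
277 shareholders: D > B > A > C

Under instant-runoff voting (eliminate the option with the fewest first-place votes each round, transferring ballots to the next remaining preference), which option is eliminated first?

A

Round 1: B 253, D 277, C 81, A 31. Eliminate A.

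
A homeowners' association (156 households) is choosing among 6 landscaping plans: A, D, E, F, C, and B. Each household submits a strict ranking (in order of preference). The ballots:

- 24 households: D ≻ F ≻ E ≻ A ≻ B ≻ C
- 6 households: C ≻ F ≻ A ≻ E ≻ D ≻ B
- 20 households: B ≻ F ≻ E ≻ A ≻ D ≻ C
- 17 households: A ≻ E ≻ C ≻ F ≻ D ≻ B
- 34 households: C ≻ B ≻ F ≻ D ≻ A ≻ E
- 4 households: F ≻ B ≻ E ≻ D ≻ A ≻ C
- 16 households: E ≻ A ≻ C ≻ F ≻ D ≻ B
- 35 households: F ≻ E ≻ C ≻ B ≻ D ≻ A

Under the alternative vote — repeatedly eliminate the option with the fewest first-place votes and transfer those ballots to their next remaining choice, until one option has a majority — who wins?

F

Round 1: A 17, D 24, E 16, F 39, C 40, B 20. Eliminate E.
Round 2: A 33, D 24, F 39, C 40, B 20. Eliminate B.
Round 3: A 33, D 24, F 59, C 40. Eliminate D.
Round 4: A 33, F 83, C 40. F has a majority.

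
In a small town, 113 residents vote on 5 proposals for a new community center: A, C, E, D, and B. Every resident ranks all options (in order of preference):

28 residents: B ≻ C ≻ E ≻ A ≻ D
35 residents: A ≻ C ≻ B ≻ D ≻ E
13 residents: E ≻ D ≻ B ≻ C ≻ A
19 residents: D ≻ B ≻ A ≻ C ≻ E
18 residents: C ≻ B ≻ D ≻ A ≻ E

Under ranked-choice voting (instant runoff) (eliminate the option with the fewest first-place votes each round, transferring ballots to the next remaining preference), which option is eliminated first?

E

Round 1: A 35, C 18, E 13, D 19, B 28. Eliminate E.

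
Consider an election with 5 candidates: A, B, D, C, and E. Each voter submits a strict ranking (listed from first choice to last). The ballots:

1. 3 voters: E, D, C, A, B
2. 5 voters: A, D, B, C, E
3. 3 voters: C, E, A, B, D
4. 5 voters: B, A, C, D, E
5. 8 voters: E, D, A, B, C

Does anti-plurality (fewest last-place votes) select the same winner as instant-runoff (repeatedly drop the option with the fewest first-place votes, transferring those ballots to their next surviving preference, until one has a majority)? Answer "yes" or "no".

no

Anti-plurality — last-place votes: A 0, B 3, D 3, C 8, E 10. Winner: A.
Instant-runoff — R1 A 5, B 5, D 0, C 3, E 11 (D out); R2 A 5, B 5, C 3, E 11 (C out); R3 A 5, B 5, E 14 (E winner). Winner: E.
The two methods disagree.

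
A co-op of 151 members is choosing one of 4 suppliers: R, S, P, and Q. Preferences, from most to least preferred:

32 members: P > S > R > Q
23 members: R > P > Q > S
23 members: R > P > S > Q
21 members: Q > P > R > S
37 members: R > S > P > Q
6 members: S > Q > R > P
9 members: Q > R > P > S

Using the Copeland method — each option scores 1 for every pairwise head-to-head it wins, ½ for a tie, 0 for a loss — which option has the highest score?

R

R: beats S, P, and Q → score 3.
S: beats Q; loses to R and P → score 1.
P: beats S and Q; loses to R → score 2.
Q: loses to R, S, and P → score 0.
R has the best pairwise record.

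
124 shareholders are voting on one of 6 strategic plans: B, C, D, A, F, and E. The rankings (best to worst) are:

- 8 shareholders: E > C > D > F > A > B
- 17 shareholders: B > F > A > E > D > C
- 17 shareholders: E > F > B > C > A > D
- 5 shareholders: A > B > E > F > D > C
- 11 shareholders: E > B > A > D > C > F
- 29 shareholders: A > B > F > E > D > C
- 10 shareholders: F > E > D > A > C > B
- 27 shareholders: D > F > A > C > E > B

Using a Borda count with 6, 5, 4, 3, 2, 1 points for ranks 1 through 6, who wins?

F

B: 8·1 + 17·6 + 17·4 + 5·5 + 11·5 + 29·5 + 10·1 + 27·1 = 440
C: 8·5 + 17·1 + 17·3 + 5·1 + 11·2 + 29·1 + 10·2 + 27·3 = 265
D: 8·4 + 17·2 + 17·1 + 5·2 + 11·3 + 29·2 + 10·4 + 27·6 = 386
A: 8·2 + 17·4 + 17·2 + 5·6 + 11·4 + 29·6 + 10·3 + 27·4 = 504
F: 8·3 + 17·5 + 17·5 + 5·3 + 11·1 + 29·4 + 10·6 + 27·5 = 531
E: 8·6 + 17·3 + 17·6 + 5·4 + 11·6 + 29·3 + 10·5 + 27·2 = 478
F has the highest Borda score (531).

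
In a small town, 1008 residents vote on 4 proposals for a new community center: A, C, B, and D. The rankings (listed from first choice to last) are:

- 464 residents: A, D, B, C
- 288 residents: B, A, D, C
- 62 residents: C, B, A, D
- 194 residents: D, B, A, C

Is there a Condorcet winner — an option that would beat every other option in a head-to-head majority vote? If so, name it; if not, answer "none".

Checking pairwise contests:
B beats A 544–464.
A beats C 946–62.
D beats B 658–350.
A beats D 814–194.
Every option loses at least one head-to-head, so there is no Condorcet winner.

none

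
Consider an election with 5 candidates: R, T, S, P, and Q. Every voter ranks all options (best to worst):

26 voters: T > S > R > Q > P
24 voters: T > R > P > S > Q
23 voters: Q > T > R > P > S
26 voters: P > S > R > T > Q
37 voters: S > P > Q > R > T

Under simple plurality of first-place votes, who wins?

T

First-place votes: R 0, T 50, S 37, P 26, Q 23.
T has the most first-place votes.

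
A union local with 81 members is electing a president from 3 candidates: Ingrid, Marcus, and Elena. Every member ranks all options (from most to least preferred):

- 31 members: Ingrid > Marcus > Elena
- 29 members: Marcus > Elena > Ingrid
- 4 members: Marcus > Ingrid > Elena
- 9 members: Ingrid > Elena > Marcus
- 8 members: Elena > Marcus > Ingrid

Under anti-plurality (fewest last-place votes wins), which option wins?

Last-place votes: Ingrid 37, Marcus 9, Elena 35.
Marcus is ranked last by the fewest voters, so Marcus wins.

Marcus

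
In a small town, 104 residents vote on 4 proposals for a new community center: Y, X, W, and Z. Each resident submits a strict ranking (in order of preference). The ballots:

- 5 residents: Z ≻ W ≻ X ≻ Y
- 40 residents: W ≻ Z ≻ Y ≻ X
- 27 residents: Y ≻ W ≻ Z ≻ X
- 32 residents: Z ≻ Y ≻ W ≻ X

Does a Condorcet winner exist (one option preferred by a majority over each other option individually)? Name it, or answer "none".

none

Checking pairwise contests:
Z beats Y 77–27.
Y beats X 99–5.
Y beats W 59–45.
W beats Z 67–37.
Every option loses at least one head-to-head, so there is no Condorcet winner.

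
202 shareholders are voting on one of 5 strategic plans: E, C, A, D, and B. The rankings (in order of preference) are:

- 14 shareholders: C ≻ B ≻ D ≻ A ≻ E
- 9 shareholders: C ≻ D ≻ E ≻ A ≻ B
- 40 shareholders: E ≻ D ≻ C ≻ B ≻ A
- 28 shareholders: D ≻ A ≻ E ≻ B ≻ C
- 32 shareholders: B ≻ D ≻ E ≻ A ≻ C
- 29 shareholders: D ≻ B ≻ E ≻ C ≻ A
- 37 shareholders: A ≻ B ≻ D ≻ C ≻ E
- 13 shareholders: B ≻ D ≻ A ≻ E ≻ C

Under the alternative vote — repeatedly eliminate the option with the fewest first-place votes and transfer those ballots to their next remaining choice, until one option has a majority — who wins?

D

Round 1: E 40, C 23, A 37, D 57, B 45. Eliminate C.
Round 2: E 40, A 37, D 66, B 59. Eliminate A.
Round 3: E 40, D 66, B 96. Eliminate E.
Round 4: D 106, B 96. D has a majority.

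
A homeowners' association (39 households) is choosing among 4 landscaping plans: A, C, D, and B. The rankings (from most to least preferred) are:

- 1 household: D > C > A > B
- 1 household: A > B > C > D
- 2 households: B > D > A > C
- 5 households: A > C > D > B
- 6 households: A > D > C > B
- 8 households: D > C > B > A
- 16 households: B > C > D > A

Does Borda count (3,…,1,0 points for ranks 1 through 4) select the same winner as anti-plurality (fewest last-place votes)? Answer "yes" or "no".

no

Borda — scores: A 39, C 67, D 64, B 64. Winner: C.
Anti-plurality — last-place votes: A 24, C 2, D 1, B 12. Winner: D.
The two methods disagree.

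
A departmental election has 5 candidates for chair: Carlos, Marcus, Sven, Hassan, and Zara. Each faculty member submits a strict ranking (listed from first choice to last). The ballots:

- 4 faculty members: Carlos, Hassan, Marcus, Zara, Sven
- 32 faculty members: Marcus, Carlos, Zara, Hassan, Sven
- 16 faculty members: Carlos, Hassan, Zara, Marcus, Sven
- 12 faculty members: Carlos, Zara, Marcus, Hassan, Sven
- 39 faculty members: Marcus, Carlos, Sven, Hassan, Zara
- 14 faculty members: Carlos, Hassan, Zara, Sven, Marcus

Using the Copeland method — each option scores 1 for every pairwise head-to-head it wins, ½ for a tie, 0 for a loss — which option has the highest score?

Carlos: beats Sven, Hassan, and Zara; loses to Marcus → score 3.
Marcus: beats Carlos, Sven, Hassan, and Zara → score 4.
Sven: loses to Carlos, Marcus, Hassan, and Zara → score 0.
Hassan: beats Sven and Zara; loses to Carlos and Marcus → score 2.
Zara: beats Sven; loses to Carlos, Marcus, and Hassan → score 1.
Marcus has the best pairwise record.

Marcus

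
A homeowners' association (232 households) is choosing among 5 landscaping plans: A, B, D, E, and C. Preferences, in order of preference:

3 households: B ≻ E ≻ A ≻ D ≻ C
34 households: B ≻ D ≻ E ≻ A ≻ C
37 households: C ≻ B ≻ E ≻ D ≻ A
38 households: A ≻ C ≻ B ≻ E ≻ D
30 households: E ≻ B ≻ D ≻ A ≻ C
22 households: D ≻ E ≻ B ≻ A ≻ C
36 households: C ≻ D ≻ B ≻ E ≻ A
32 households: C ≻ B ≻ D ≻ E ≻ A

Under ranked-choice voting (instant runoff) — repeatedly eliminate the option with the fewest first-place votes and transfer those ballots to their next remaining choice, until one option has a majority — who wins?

Round 1: A 38, B 37, D 22, E 30, C 105. Eliminate D.
Round 2: A 38, B 37, E 52, C 105. Eliminate B.
Round 3: A 38, E 89, C 105. Eliminate A.
Round 4: E 89, C 143. C has a majority.

C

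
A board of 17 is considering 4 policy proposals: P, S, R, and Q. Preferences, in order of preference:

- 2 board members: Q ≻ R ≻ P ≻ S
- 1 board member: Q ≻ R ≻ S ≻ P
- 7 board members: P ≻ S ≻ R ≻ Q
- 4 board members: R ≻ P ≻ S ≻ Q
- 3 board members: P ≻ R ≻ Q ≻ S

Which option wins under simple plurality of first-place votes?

First-place votes: P 10, S 0, R 4, Q 3.
P has the most first-place votes.

P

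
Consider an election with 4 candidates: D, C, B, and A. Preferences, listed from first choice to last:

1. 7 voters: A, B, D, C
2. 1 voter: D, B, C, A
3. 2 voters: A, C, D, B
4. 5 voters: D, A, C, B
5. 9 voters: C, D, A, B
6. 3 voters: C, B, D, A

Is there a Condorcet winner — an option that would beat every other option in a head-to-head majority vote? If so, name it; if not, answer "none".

none

Checking pairwise contests:
C beats D 14–13.
A beats C 14–13.
D beats B 17–10.
D beats A 18–9.
Every option loses at least one head-to-head, so there is no Condorcet winner.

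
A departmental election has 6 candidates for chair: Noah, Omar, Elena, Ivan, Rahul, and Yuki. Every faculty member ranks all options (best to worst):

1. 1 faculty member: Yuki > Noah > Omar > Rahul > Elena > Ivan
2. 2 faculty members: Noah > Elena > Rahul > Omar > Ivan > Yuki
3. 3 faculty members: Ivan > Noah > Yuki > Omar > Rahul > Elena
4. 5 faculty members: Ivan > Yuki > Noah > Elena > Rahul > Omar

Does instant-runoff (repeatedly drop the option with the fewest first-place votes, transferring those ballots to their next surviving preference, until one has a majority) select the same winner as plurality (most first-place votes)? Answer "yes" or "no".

yes

Instant-runoff — R1 Noah 2, Omar 0, Elena 0, Ivan 8, Rahul 0, Yuki 1 (Ivan winner). Winner: Ivan.
Plurality — first-place votes: Noah 2, Omar 0, Elena 0, Ivan 8, Rahul 0, Yuki 1. Winner: Ivan.
The two methods agree.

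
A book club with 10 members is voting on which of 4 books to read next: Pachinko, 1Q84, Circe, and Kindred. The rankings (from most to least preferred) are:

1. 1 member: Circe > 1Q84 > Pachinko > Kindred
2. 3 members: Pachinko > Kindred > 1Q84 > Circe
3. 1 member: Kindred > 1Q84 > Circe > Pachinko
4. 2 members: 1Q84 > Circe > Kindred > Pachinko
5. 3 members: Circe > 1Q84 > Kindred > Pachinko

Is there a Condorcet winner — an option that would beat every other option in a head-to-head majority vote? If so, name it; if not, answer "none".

1Q84

1Q84 vs Pachinko: 7–3 for 1Q84.
1Q84 vs Circe: 6–4 for 1Q84.
1Q84 vs Kindred: 6–4 for 1Q84.
1Q84 beats every other option head-to-head.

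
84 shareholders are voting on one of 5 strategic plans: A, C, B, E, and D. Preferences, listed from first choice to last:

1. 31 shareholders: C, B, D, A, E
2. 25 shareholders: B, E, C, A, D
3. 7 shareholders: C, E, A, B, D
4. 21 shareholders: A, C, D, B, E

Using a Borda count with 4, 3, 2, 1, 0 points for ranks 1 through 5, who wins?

C

A: 31·1 + 25·1 + 7·2 + 21·4 = 154
C: 31·4 + 25·2 + 7·4 + 21·3 = 265
B: 31·3 + 25·4 + 7·1 + 21·1 = 221
E: 31·0 + 25·3 + 7·3 + 21·0 = 96
D: 31·2 + 25·0 + 7·0 + 21·2 = 104
C has the highest Borda score (265).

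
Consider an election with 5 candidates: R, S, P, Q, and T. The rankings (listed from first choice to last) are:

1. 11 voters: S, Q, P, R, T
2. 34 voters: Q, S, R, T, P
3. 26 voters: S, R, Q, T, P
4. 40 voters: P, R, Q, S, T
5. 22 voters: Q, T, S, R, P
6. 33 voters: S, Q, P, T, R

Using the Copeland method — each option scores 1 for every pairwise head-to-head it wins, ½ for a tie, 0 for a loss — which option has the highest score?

R: beats T; loses to S, P, and Q → score 1.
S: beats R, P, and T; loses to Q → score 3.
P: beats R and T; loses to S and Q → score 2.
Q: beats R, S, P, and T → score 4.
T: loses to R, S, P, and Q → score 0.
Q has the best pairwise record.

Q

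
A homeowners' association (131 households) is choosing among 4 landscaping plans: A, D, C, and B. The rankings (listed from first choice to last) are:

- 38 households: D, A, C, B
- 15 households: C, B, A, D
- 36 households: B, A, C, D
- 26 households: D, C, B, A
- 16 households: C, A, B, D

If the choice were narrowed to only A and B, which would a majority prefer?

Voters preferring A to B: 54; preferring B to A: 77.
B wins the head-to-head.

B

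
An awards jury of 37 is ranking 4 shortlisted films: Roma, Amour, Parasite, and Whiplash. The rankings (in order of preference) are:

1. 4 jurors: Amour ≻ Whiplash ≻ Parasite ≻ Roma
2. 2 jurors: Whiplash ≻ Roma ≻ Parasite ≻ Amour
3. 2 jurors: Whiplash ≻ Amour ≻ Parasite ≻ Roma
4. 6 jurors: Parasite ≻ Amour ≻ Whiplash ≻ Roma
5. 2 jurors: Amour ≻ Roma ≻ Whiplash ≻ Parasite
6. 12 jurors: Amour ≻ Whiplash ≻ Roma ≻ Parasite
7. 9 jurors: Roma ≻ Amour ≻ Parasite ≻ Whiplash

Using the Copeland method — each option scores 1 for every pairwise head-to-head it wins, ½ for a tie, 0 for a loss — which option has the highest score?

Roma: beats Parasite; loses to Amour and Whiplash → score 1.
Amour: beats Roma, Parasite, and Whiplash → score 3.
Parasite: loses to Roma, Amour, and Whiplash → score 0.
Whiplash: beats Roma and Parasite; loses to Amour → score 2.
Amour has the best pairwise record.

Amour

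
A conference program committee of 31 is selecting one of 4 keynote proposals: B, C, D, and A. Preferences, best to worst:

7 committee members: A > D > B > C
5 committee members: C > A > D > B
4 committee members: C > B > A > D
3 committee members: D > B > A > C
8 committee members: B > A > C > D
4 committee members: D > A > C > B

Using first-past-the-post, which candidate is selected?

C

First-place votes: B 8, C 9, D 7, A 7.
C has the most first-place votes.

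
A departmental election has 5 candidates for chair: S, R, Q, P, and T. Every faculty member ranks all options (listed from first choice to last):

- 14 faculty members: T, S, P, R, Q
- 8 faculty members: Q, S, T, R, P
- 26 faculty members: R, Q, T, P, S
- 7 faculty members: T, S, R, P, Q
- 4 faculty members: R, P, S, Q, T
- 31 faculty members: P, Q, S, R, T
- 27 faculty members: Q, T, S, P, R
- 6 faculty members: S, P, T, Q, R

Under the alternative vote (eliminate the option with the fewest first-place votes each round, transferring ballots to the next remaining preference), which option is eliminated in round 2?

Round 1: S 6, R 30, Q 35, P 31, T 21. Eliminate S.
Round 2: R 30, Q 35, P 37, T 21. Eliminate T.

T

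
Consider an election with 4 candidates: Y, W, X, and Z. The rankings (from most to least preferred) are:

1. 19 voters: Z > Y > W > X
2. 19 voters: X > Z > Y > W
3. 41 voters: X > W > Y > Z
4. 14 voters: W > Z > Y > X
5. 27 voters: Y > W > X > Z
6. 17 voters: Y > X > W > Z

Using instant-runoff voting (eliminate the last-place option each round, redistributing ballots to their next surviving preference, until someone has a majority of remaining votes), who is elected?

Round 1: Y 44, W 14, X 60, Z 19. Eliminate W.
Round 2: Y 44, X 60, Z 33. Eliminate Z.
Round 3: Y 77, X 60. Y has a majority.

Y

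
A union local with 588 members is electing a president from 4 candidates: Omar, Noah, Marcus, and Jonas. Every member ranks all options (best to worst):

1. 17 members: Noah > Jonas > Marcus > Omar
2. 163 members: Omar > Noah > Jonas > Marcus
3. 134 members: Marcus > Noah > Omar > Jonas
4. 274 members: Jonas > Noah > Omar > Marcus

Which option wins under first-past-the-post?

First-place votes: Omar 163, Noah 17, Marcus 134, Jonas 274.
Jonas has the most first-place votes.

Jonas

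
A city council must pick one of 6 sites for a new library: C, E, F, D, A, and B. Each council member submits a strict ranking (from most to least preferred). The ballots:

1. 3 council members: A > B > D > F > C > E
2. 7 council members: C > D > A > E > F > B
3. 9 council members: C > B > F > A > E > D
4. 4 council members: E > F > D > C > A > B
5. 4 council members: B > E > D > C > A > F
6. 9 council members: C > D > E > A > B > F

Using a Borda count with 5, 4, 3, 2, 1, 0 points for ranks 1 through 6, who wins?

C

C: 3·1 + 7·5 + 9·5 + 4·2 + 4·2 + 9·5 = 144
E: 3·0 + 7·2 + 9·1 + 4·5 + 4·4 + 9·3 = 86
F: 3·2 + 7·1 + 9·3 + 4·4 + 4·0 + 9·0 = 56
D: 3·3 + 7·4 + 9·0 + 4·3 + 4·3 + 9·4 = 97
A: 3·5 + 7·3 + 9·2 + 4·1 + 4·1 + 9·2 = 80
B: 3·4 + 7·0 + 9·4 + 4·0 + 4·5 + 9·1 = 77
C has the highest Borda score (144).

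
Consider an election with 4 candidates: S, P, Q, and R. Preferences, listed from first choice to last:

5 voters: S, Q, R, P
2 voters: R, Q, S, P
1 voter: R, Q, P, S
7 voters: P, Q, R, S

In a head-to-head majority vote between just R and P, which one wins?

R

Voters preferring R to P: 8; preferring P to R: 7.
R wins the head-to-head.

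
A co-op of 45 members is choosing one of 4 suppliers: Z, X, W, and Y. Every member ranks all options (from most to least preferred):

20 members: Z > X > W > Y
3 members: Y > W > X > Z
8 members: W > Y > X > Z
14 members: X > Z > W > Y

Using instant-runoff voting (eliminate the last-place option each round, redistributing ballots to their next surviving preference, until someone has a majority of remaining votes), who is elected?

X

Round 1: Z 20, X 14, W 8, Y 3. Eliminate Y.
Round 2: Z 20, X 14, W 11. Eliminate W.
Round 3: Z 20, X 25. X has a majority.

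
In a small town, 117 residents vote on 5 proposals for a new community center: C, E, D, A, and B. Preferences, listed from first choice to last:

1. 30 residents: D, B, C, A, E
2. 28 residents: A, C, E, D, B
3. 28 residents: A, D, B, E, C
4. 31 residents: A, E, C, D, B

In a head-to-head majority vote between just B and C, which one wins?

C

Voters preferring B to C: 58; preferring C to B: 59.
C wins the head-to-head.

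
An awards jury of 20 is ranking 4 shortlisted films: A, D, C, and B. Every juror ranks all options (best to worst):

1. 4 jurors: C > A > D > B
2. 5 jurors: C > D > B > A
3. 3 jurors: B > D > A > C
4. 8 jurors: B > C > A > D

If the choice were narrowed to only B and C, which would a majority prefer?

B

Voters preferring B to C: 11; preferring C to B: 9.
B wins the head-to-head.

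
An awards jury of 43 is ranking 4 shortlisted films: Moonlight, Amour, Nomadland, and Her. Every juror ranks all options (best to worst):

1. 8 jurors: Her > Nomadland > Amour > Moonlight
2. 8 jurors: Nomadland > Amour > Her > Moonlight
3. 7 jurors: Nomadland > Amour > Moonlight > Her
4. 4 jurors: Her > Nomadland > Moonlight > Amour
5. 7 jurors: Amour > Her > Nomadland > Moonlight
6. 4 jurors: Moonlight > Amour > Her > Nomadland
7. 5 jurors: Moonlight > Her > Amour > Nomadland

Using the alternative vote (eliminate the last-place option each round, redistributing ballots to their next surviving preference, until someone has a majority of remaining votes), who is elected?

Her

Round 1: Moonlight 9, Amour 7, Nomadland 15, Her 12. Eliminate Amour.
Round 2: Moonlight 9, Nomadland 15, Her 19. Eliminate Moonlight.
Round 3: Nomadland 15, Her 28. Her has a majority.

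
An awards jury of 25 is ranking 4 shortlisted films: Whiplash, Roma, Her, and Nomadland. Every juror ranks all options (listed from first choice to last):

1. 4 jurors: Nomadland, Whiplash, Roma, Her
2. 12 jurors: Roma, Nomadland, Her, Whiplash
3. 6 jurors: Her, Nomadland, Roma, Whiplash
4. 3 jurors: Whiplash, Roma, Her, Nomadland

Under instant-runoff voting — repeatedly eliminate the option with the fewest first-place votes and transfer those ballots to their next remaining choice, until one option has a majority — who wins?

Round 1: Whiplash 3, Roma 12, Her 6, Nomadland 4. Eliminate Whiplash.
Round 2: Roma 15, Her 6, Nomadland 4. Roma has a majority.

Roma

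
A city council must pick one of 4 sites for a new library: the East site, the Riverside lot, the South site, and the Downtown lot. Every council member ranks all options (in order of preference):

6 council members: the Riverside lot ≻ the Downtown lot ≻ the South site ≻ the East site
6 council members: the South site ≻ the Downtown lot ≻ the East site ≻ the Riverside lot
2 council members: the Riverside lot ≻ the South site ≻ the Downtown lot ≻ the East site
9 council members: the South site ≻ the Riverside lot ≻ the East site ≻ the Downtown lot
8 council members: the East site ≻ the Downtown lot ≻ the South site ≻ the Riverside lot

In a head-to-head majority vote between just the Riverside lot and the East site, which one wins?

Voters preferring the Riverside lot to the East site: 17; preferring the East site to the Riverside lot: 14.
the Riverside lot wins the head-to-head.

the Riverside lot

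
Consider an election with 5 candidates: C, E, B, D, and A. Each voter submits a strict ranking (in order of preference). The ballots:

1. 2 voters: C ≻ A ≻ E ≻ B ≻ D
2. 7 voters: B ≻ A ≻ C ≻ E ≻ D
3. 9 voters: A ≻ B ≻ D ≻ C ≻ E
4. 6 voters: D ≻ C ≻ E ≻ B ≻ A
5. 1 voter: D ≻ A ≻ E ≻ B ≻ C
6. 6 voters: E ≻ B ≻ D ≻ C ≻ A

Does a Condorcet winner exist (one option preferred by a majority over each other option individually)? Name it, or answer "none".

B vs C: 23–8 for B.
B vs E: 16–15 for B.
B vs D: 24–7 for B.
B vs A: 19–12 for B.
B beats every other option head-to-head.

B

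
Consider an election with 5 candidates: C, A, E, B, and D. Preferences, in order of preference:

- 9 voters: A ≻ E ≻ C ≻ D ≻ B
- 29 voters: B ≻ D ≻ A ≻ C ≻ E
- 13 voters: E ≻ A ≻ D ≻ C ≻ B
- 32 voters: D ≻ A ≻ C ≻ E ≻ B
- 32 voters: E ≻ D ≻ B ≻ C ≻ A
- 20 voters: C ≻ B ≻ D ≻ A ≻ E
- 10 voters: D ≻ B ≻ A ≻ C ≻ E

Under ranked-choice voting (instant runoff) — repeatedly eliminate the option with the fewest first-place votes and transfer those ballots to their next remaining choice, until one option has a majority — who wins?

Round 1: C 20, A 9, E 45, B 29, D 42. Eliminate A.
Round 2: C 20, E 54, B 29, D 42. Eliminate C.
Round 3: E 54, B 49, D 42. Eliminate D.
Round 4: E 86, B 59. E has a majority.

E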